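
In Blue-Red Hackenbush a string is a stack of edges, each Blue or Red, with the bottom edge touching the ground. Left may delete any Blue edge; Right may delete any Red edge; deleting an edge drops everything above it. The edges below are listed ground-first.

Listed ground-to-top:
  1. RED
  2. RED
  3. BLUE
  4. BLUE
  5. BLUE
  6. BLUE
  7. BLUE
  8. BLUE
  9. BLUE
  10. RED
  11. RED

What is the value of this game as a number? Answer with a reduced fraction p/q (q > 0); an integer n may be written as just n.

-519/512

1 of 11 · R · max L −∞ · min R 0 so -1
2 of 11 · RR · max L −∞ · min R -1 so -2
3 of 11 · RRB · max L -2 · min R -1 so -3/2
4 of 11 · RRBB · max L -3/2 · min R -1 so -5/4
5 of 11 · RRBBB · max L -5/4 · min R -1 so -9/8
6 of 11 · RRBBBB · max L -9/8 · min R -1 so -17/16
7 of 11 · RRBBBBB · max L -17/16 · min R -1 so -33/32
8 of 11 · RRBBBBBB · max L -33/32 · min R -1 so -65/64
9 of 11 · RRBBBBBBB · max L -65/64 · min R -1 so -129/128
10 of 11 · RRBBBBBBBR · max L -65/64 · min R -129/128 so -259/256
11 of 11 · RRBBBBBBBRR · max L -65/64 · min R -259/256 so -519/512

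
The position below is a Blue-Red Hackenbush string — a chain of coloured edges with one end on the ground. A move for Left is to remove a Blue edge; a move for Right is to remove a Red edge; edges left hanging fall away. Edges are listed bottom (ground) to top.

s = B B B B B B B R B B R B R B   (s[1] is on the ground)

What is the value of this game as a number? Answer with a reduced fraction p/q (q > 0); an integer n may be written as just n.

edge 1 of 14 (B): { 0 | (no moves) } gives 1
edge 2 of 14 (B): { 0; 1 | (no moves) } gives 2
edge 3 of 14 (B): { 0; 1; 2 | (no moves) } gives 3
edge 4 of 14 (B): { 0; 1; 2; 3 | (no moves) } gives 4
edge 5 of 14 (B): { 0; 1; 2; 3; 4 | (no moves) } gives 5
edge 6 of 14 (B): { 0; 1; 2; 3; 4; 5 | (no moves) } gives 6
edge 7 of 14 (B): { 0; 1; 2; 3; 4; 5; 6 | (no moves) } gives 7
edge 8 of 14 (R): { 0; 1; 2; 3; 4; 5; 6 | 7 } gives 13/2
edge 9 of 14 (B): { 0; 1; 2; 3; 4; 5; 6; 13/2 | 7 } gives 27/4
edge 10 of 14 (B): { 0; 1; 2; 3; 4; 5; 6; 13/2; 27/4 | 7 } gives 55/8
edge 11 of 14 (R): { 0; 1; 2; 3; 4; 5; 6; 13/2; 27/4 | 55/8; 7 } gives 109/16
edge 12 of 14 (B): { 0; 1; 2; 3; 4; 5; 6; 13/2; 27/4; 109/16 | 55/8; 7 } gives 219/32
edge 13 of 14 (R): { 0; 1; 2; 3; 4; 5; 6; 13/2; 27/4; 109/16 | 219/32; 55/8; 7 } gives 437/64
edge 14 of 14 (B): { 0; 1; 2; 3; 4; 5; 6; 13/2; 27/4; 109/16; 437/64 | 219/32; 55/8; 7 } gives 875/128

875/128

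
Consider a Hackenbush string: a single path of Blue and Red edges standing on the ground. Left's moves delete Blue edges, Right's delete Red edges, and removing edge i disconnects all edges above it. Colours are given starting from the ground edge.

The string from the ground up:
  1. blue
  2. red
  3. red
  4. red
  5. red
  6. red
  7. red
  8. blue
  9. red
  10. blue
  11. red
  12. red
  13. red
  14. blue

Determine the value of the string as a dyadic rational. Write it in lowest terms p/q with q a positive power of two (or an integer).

b: Left { 0 }, Right { none } gives simplest 1
br: Left { 0 }, Right { 1 } gives simplest 1/2
brr: Left { 0 }, Right { 1/2, 1 } gives simplest 1/4
brrr: Left { 0 }, Right { 1/4, 1/2, 1 } gives simplest 1/8
brrrr: Left { 0 }, Right { 1/8, 1/4, 1/2, 1 } gives simplest 1/16
brrrrr: Left { 0 }, Right { 1/16, 1/8, 1/4, 1/2, 1 } gives simplest 1/32
brrrrrr: Left { 0 }, Right { 1/32, 1/16, 1/8, 1/4, 1/2, 1 } gives simplest 1/64
brrrrrrb: Left { 0, 1/64 }, Right { 1/32, 1/16, 1/8, 1/4, 1/2, 1 } gives simplest 3/128
brrrrrrbr: Left { 0, 1/64 }, Right { 3/128, 1/32, 1/16, 1/8, 1/4, 1/2, 1 } gives simplest 5/256
brrrrrrbrb: Left { 0, 1/64, 5/256 }, Right { 3/128, 1/32, 1/16, 1/8, 1/4, 1/2, 1 } gives simplest 11/512
brrrrrrbrbr: Left { 0, 1/64, 5/256 }, Right { 11/512, 3/128, 1/32, 1/16, 1/8, 1/4, 1/2, 1 } gives simplest 21/1024
brrrrrrbrbrr: Left { 0, 1/64, 5/256 }, Right { 21/1024, 11/512, 3/128, 1/32, 1/16, 1/8, 1/4, 1/2, 1 } gives simplest 41/2048
brrrrrrbrbrrr: Left { 0, 1/64, 5/256 }, Right { 41/2048, 21/1024, 11/512, 3/128, 1/32, 1/16, 1/8, 1/4, 1/2, 1 } gives simplest 81/4096
brrrrrrbrbrrrb: Left { 0, 1/64, 5/256, 81/4096 }, Right { 41/2048, 21/1024, 11/512, 3/128, 1/32, 1/16, 1/8, 1/4, 1/2, 1 } gives simplest 163/8192

163/8192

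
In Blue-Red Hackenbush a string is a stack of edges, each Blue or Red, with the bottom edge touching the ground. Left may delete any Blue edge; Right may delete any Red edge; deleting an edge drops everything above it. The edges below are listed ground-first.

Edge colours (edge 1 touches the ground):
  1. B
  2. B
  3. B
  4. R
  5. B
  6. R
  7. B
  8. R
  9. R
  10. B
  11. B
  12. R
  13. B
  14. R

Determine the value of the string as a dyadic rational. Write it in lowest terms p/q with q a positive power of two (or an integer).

value_1 [B]  L=[0]  R=[(no moves)]  gives 1
value_2 [BB]  L=[0,1]  R=[(no moves)]  gives 2
value_3 [BBB]  L=[0,1,2]  R=[(no moves)]  gives 3
value_4 [BBBR]  L=[0,1,2]  R=[3]  gives 5/2
value_5 [BBBRB]  L=[0,1,2,5/2]  R=[3]  gives 11/4
value_6 [BBBRBR]  L=[0,1,2,5/2]  R=[11/4,3]  gives 21/8
value_7 [BBBRBRB]  L=[0,1,2,5/2,21/8]  R=[11/4,3]  gives 43/16
value_8 [BBBRBRBR]  L=[0,1,2,5/2,21/8]  R=[43/16,11/4,3]  gives 85/32
value_9 [BBBRBRBRR]  L=[0,1,2,5/2,21/8]  R=[85/32,43/16,11/4,3]  gives 169/64
value_10 [BBBRBRBRRB]  L=[0,1,2,5/2,21/8,169/64]  R=[85/32,43/16,11/4,3]  gives 339/128
value_11 [BBBRBRBRRBB]  L=[0,1,2,5/2,21/8,169/64,339/128]  R=[85/32,43/16,11/4,3]  gives 679/256
value_12 [BBBRBRBRRBBR]  L=[0,1,2,5/2,21/8,169/64,339/128]  R=[679/256,85/32,43/16,11/4,3]  gives 1357/512
value_13 [BBBRBRBRRBBRB]  L=[0,1,2,5/2,21/8,169/64,339/128,1357/512]  R=[679/256,85/32,43/16,11/4,3]  gives 2715/1024
value_14 [BBBRBRBRRBBRBR]  L=[0,1,2,5/2,21/8,169/64,339/128,1357/512]  R=[2715/1024,679/256,85/32,43/16,11/4,3]  gives 5429/2048

5429/2048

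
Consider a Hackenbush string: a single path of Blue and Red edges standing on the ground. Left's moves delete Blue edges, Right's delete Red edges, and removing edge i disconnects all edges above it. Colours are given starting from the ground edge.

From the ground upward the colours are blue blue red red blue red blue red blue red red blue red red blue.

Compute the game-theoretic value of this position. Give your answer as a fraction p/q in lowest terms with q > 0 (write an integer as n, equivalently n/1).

10899/8192

step 1: add blue to get b; options L={ 0 } R={ (no moves) } -> 1
step 2: add blue to get bb; options L={ 0,1 } R={ (no moves) } -> 2
step 3: add red to get bbr; options L={ 0,1 } R={ 2 } -> 3/2
step 4: add red to get bbrr; options L={ 0,1 } R={ 3/2,2 } -> 5/4
step 5: add blue to get bbrrb; options L={ 0,1,5/4 } R={ 3/2,2 } -> 11/8
step 6: add red to get bbrrbr; options L={ 0,1,5/4 } R={ 11/8,3/2,2 } -> 21/16
step 7: add blue to get bbrrbrb; options L={ 0,1,5/4,21/16 } R={ 11/8,3/2,2 } -> 43/32
step 8: add red to get bbrrbrbr; options L={ 0,1,5/4,21/16 } R={ 43/32,11/8,3/2,2 } -> 85/64
step 9: add blue to get bbrrbrbrb; options L={ 0,1,5/4,21/16,85/64 } R={ 43/32,11/8,3/2,2 } -> 171/128
step 10: add red to get bbrrbrbrbr; options L={ 0,1,5/4,21/16,85/64 } R={ 171/128,43/32,11/8,3/2,2 } -> 341/256
step 11: add red to get bbrrbrbrbrr; options L={ 0,1,5/4,21/16,85/64 } R={ 341/256,171/128,43/32,11/8,3/2,2 } -> 681/512
step 12: add blue to get bbrrbrbrbrrb; options L={ 0,1,5/4,21/16,85/64,681/512 } R={ 341/256,171/128,43/32,11/8,3/2,2 } -> 1363/1024
step 13: add red to get bbrrbrbrbrrbr; options L={ 0,1,5/4,21/16,85/64,681/512 } R={ 1363/1024,341/256,171/128,43/32,11/8,3/2,2 } -> 2725/2048
step 14: add red to get bbrrbrbrbrrbrr; options L={ 0,1,5/4,21/16,85/64,681/512 } R={ 2725/2048,1363/1024,341/256,171/128,43/32,11/8,3/2,2 } -> 5449/4096
step 15: add blue to get bbrrbrbrbrrbrrb; options L={ 0,1,5/4,21/16,85/64,681/512,5449/4096 } R={ 2725/2048,1363/1024,341/256,171/128,43/32,11/8,3/2,2 } -> 10899/8192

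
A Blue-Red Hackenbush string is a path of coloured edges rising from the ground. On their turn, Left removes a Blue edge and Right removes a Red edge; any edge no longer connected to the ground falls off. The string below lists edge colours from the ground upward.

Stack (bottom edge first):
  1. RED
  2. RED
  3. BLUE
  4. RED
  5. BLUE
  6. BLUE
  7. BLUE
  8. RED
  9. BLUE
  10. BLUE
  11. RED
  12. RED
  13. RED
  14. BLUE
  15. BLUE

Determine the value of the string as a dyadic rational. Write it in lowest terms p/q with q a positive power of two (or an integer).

Recurse on prefixes of the 15-edge string RED RED BLUE RED BLUE BLUE BLUE RED BLUE BLUE RED RED RED BLUE BLUE:
R: Left { · }, Right { 0 } — simplest -1
RR: Left { · }, Right { -1,0 } — simplest -2
RRB: Left { -2 }, Right { -1,0 } — simplest -3/2
RRBR: Left { -2 }, Right { -3/2,-1,0 } — simplest -7/4
RRBRB: Left { -2,-7/4 }, Right { -3/2,-1,0 } — simplest -13/8
RRBRBB: Left { -2,-7/4,-13/8 }, Right { -3/2,-1,0 } — simplest -25/16
RRBRBBB: Left { -2,-7/4,-13/8,-25/16 }, Right { -3/2,-1,0 } — simplest -49/32
RRBRBBBR: Left { -2,-7/4,-13/8,-25/16 }, Right { -49/32,-3/2,-1,0 } — simplest -99/64
RRBRBBBRB: Left { -2,-7/4,-13/8,-25/16,-99/64 }, Right { -49/32,-3/2,-1,0 } — simplest -197/128
RRBRBBBRBB: Left { -2,-7/4,-13/8,-25/16,-99/64,-197/128 }, Right { -49/32,-3/2,-1,0 } — simplest -393/256
RRBRBBBRBBR: Left { -2,-7/4,-13/8,-25/16,-99/64,-197/128 }, Right { -393/256,-49/32,-3/2,-1,0 } — simplest -787/512
RRBRBBBRBBRR: Left { -2,-7/4,-13/8,-25/16,-99/64,-197/128 }, Right { -787/512,-393/256,-49/32,-3/2,-1,0 } — simplest -1575/1024
RRBRBBBRBBRRR: Left { -2,-7/4,-13/8,-25/16,-99/64,-197/128 }, Right { -1575/1024,-787/512,-393/256,-49/32,-3/2,-1,0 } — simplest -3151/2048
RRBRBBBRBBRRRB: Left { -2,-7/4,-13/8,-25/16,-99/64,-197/128,-3151/2048 }, Right { -1575/1024,-787/512,-393/256,-49/32,-3/2,-1,0 } — simplest -6301/4096
RRBRBBBRBBRRRBB: Left { -2,-7/4,-13/8,-25/16,-99/64,-197/128,-3151/2048,-6301/4096 }, Right { -1575/1024,-787/512,-393/256,-49/32,-3/2,-1,0 } — simplest -12601/8192

-12601/8192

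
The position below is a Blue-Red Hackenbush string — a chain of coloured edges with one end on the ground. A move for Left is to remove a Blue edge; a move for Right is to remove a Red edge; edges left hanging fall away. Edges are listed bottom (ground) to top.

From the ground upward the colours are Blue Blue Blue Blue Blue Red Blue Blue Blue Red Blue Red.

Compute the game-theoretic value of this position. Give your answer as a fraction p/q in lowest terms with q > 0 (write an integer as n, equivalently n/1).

629/128

Recurse on prefixes of the 12-edge string Blue Blue Blue Blue Blue Red Blue Blue Blue Red Blue Red:
g_1 [B]  L=[0]  R=[]  => 1
g_2 [BB]  L=[0, 1]  R=[]  => 2
g_3 [BBB]  L=[0, 1, 2]  R=[]  => 3
g_4 [BBBB]  L=[0, 1, 2, 3]  R=[]  => 4
g_5 [BBBBB]  L=[0, 1, 2, 3, 4]  R=[]  => 5
g_6 [BBBBBR]  L=[0, 1, 2, 3, 4]  R=[5]  => 9/2
g_7 [BBBBBRB]  L=[0, 1, 2, 3, 4, 9/2]  R=[5]  => 19/4
g_8 [BBBBBRBB]  L=[0, 1, 2, 3, 4, 9/2, 19/4]  R=[5]  => 39/8
g_9 [BBBBBRBBB]  L=[0, 1, 2, 3, 4, 9/2, 19/4, 39/8]  R=[5]  => 79/16
g_10 [BBBBBRBBBR]  L=[0, 1, 2, 3, 4, 9/2, 19/4, 39/8]  R=[79/16, 5]  => 157/32
g_11 [BBBBBRBBBRB]  L=[0, 1, 2, 3, 4, 9/2, 19/4, 39/8, 157/32]  R=[79/16, 5]  => 315/64
g_12 [BBBBBRBBBRBR]  L=[0, 1, 2, 3, 4, 9/2, 19/4, 39/8, 157/32]  R=[315/64, 79/16, 5]  => 629/128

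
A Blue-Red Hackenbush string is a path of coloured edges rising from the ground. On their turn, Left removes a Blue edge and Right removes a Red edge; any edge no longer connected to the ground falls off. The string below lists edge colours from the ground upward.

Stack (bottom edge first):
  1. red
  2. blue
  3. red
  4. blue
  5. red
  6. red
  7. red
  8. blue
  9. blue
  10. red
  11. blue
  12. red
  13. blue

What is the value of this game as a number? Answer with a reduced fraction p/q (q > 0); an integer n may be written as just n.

Build g(s[:k]) for k = 1..13, string s = red blue red blue red red red blue blue red blue red blue.
edge 1 of 13 (red): {  | 0 } => -1
edge 2 of 13 (blue): { -1 | 0 } => -1/2
edge 3 of 13 (red): { -1 | -1/2; 0 } => -3/4
edge 4 of 13 (blue): { -1; -3/4 | -1/2; 0 } => -5/8
edge 5 of 13 (red): { -1; -3/4 | -5/8; -1/2; 0 } => -11/16
edge 6 of 13 (red): { -1; -3/4 | -11/16; -5/8; -1/2; 0 } => -23/32
edge 7 of 13 (red): { -1; -3/4 | -23/32; -11/16; -5/8; -1/2; 0 } => -47/64
edge 8 of 13 (blue): { -1; -3/4; -47/64 | -23/32; -11/16; -5/8; -1/2; 0 } => -93/128
edge 9 of 13 (blue): { -1; -3/4; -47/64; -93/128 | -23/32; -11/16; -5/8; -1/2; 0 } => -185/256
edge 10 of 13 (red): { -1; -3/4; -47/64; -93/128 | -185/256; -23/32; -11/16; -5/8; -1/2; 0 } => -371/512
edge 11 of 13 (blue): { -1; -3/4; -47/64; -93/128; -371/512 | -185/256; -23/32; -11/16; -5/8; -1/2; 0 } => -741/1024
edge 12 of 13 (red): { -1; -3/4; -47/64; -93/128; -371/512 | -741/1024; -185/256; -23/32; -11/16; -5/8; -1/2; 0 } => -1483/2048
edge 13 of 13 (blue): { -1; -3/4; -47/64; -93/128; -371/512; -1483/2048 | -741/1024; -185/256; -23/32; -11/16; -5/8; -1/2; 0 } => -2965/4096

-2965/4096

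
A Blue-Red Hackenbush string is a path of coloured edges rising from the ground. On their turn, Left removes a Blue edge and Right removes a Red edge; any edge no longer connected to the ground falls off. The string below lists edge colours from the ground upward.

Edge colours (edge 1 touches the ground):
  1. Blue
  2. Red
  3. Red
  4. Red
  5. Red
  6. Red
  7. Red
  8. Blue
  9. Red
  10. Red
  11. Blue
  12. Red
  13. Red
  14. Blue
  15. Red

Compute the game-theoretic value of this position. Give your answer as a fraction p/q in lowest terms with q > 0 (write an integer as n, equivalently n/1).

293/16384

Build v(s[:k]) for k = 1..15, string s = Blue Red Red Red Red Red Red Blue Red Red Blue Red Red Blue Red.
edge 1 of 15 (Blue): { 0 | ∅ } so 1
edge 2 of 15 (Red): { 0 | 1 } so 1/2
edge 3 of 15 (Red): { 0 | 1/2; 1 } so 1/4
edge 4 of 15 (Red): { 0 | 1/4; 1/2; 1 } so 1/8
edge 5 of 15 (Red): { 0 | 1/8; 1/4; 1/2; 1 } so 1/16
edge 6 of 15 (Red): { 0 | 1/16; 1/8; 1/4; 1/2; 1 } so 1/32
edge 7 of 15 (Red): { 0 | 1/32; 1/16; 1/8; 1/4; 1/2; 1 } so 1/64
edge 8 of 15 (Blue): { 0; 1/64 | 1/32; 1/16; 1/8; 1/4; 1/2; 1 } so 3/128
edge 9 of 15 (Red): { 0; 1/64 | 3/128; 1/32; 1/16; 1/8; 1/4; 1/2; 1 } so 5/256
edge 10 of 15 (Red): { 0; 1/64 | 5/256; 3/128; 1/32; 1/16; 1/8; 1/4; 1/2; 1 } so 9/512
edge 11 of 15 (Blue): { 0; 1/64; 9/512 | 5/256; 3/128; 1/32; 1/16; 1/8; 1/4; 1/2; 1 } so 19/1024
edge 12 of 15 (Red): { 0; 1/64; 9/512 | 19/1024; 5/256; 3/128; 1/32; 1/16; 1/8; 1/4; 1/2; 1 } so 37/2048
edge 13 of 15 (Red): { 0; 1/64; 9/512 | 37/2048; 19/1024; 5/256; 3/128; 1/32; 1/16; 1/8; 1/4; 1/2; 1 } so 73/4096
edge 14 of 15 (Blue): { 0; 1/64; 9/512; 73/4096 | 37/2048; 19/1024; 5/256; 3/128; 1/32; 1/16; 1/8; 1/4; 1/2; 1 } so 147/8192
edge 15 of 15 (Red): { 0; 1/64; 9/512; 73/4096 | 147/8192; 37/2048; 19/1024; 5/256; 3/128; 1/32; 1/16; 1/8; 1/4; 1/2; 1 } so 293/16384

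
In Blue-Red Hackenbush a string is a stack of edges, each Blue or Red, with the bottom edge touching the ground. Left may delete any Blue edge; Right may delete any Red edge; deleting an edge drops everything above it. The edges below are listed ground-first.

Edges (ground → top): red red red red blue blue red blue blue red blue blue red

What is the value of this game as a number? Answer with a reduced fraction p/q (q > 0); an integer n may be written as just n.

-1683/512

r: Left { · }, Right { 0 } = simplest -1
rr: Left { · }, Right { -1, 0 } = simplest -2
rrr: Left { · }, Right { -2, -1, 0 } = simplest -3
rrrr: Left { · }, Right { -3, -2, -1, 0 } = simplest -4
rrrrb: Left { -4 }, Right { -3, -2, -1, 0 } = simplest -7/2
rrrrbb: Left { -4, -7/2 }, Right { -3, -2, -1, 0 } = simplest -13/4
rrrrbbr: Left { -4, -7/2 }, Right { -13/4, -3, -2, -1, 0 } = simplest -27/8
rrrrbbrb: Left { -4, -7/2, -27/8 }, Right { -13/4, -3, -2, -1, 0 } = simplest -53/16
rrrrbbrbb: Left { -4, -7/2, -27/8, -53/16 }, Right { -13/4, -3, -2, -1, 0 } = simplest -105/32
rrrrbbrbbr: Left { -4, -7/2, -27/8, -53/16 }, Right { -105/32, -13/4, -3, -2, -1, 0 } = simplest -211/64
rrrrbbrbbrb: Left { -4, -7/2, -27/8, -53/16, -211/64 }, Right { -105/32, -13/4, -3, -2, -1, 0 } = simplest -421/128
rrrrbbrbbrbb: Left { -4, -7/2, -27/8, -53/16, -211/64, -421/128 }, Right { -105/32, -13/4, -3, -2, -1, 0 } = simplest -841/256
rrrrbbrbbrbbr: Left { -4, -7/2, -27/8, -53/16, -211/64, -421/128 }, Right { -841/256, -105/32, -13/4, -3, -2, -1, 0 } = simplest -1683/512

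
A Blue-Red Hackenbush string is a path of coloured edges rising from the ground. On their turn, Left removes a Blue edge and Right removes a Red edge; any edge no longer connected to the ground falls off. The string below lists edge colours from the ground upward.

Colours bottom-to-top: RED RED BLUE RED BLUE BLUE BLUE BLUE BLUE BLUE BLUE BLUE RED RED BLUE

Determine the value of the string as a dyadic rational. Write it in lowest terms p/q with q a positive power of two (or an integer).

-12301/8192

Prefix values for RED RED BLUE RED BLUE BLUE BLUE BLUE BLUE BLUE BLUE BLUE RED RED BLUE via {L|R} + simplicity:
step 1: add RED to get R; options L={ none } R={ 0 } gives -1
step 2: add RED to get RR; options L={ none } R={ -1 0 } gives -2
step 3: add BLUE to get RRB; options L={ -2 } R={ -1 0 } gives -3/2
step 4: add RED to get RRBR; options L={ -2 } R={ -3/2 -1 0 } gives -7/4
step 5: add BLUE to get RRBRB; options L={ -2 -7/4 } R={ -3/2 -1 0 } gives -13/8
step 6: add BLUE to get RRBRBB; options L={ -2 -7/4 -13/8 } R={ -3/2 -1 0 } gives -25/16
step 7: add BLUE to get RRBRBBB; options L={ -2 -7/4 -13/8 -25/16 } R={ -3/2 -1 0 } gives -49/32
step 8: add BLUE to get RRBRBBBB; options L={ -2 -7/4 -13/8 -25/16 -49/32 } R={ -3/2 -1 0 } gives -97/64
step 9: add BLUE to get RRBRBBBBB; options L={ -2 -7/4 -13/8 -25/16 -49/32 -97/64 } R={ -3/2 -1 0 } gives -193/128
step 10: add BLUE to get RRBRBBBBBB; options L={ -2 -7/4 -13/8 -25/16 -49/32 -97/64 -193/128 } R={ -3/2 -1 0 } gives -385/256
step 11: add BLUE to get RRBRBBBBBBB; options L={ -2 -7/4 -13/8 -25/16 -49/32 -97/64 -193/128 -385/256 } R={ -3/2 -1 0 } gives -769/512
step 12: add BLUE to get RRBRBBBBBBBB; options L={ -2 -7/4 -13/8 -25/16 -49/32 -97/64 -193/128 -385/256 -769/512 } R={ -3/2 -1 0 } gives -1537/1024
step 13: add RED to get RRBRBBBBBBBBR; options L={ -2 -7/4 -13/8 -25/16 -49/32 -97/64 -193/128 -385/256 -769/512 } R={ -1537/1024 -3/2 -1 0 } gives -3075/2048
step 14: add RED to get RRBRBBBBBBBBRR; options L={ -2 -7/4 -13/8 -25/16 -49/32 -97/64 -193/128 -385/256 -769/512 } R={ -3075/2048 -1537/1024 -3/2 -1 0 } gives -6151/4096
step 15: add BLUE to get RRBRBBBBBBBBRRB; options L={ -2 -7/4 -13/8 -25/16 -49/32 -97/64 -193/128 -385/256 -769/512 -6151/4096 } R={ -3075/2048 -1537/1024 -3/2 -1 0 } gives -12301/8192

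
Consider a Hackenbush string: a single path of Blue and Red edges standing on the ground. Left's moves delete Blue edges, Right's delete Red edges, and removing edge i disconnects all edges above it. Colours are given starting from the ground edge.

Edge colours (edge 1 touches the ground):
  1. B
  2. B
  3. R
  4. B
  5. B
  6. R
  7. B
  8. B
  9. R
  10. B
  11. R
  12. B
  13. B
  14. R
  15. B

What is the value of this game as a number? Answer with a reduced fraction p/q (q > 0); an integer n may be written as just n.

Build G(s[:k]) for k = 1..15, string s = B B R B B R B B R B R B B R B.
B: Left { 0 }, Right { — } — simplest 1
BB: Left { 0,1 }, Right { — } — simplest 2
BBR: Left { 0,1 }, Right { 2 } — simplest 3/2
BBRB: Left { 0,1,3/2 }, Right { 2 } — simplest 7/4
BBRBB: Left { 0,1,3/2,7/4 }, Right { 2 } — simplest 15/8
BBRBBR: Left { 0,1,3/2,7/4 }, Right { 15/8,2 } — simplest 29/16
BBRBBRB: Left { 0,1,3/2,7/4,29/16 }, Right { 15/8,2 } — simplest 59/32
BBRBBRBB: Left { 0,1,3/2,7/4,29/16,59/32 }, Right { 15/8,2 } — simplest 119/64
BBRBBRBBR: Left { 0,1,3/2,7/4,29/16,59/32 }, Right { 119/64,15/8,2 } — simplest 237/128
BBRBBRBBRB: Left { 0,1,3/2,7/4,29/16,59/32,237/128 }, Right { 119/64,15/8,2 } — simplest 475/256
BBRBBRBBRBR: Left { 0,1,3/2,7/4,29/16,59/32,237/128 }, Right { 475/256,119/64,15/8,2 } — simplest 949/512
BBRBBRBBRBRB: Left { 0,1,3/2,7/4,29/16,59/32,237/128,949/512 }, Right { 475/256,119/64,15/8,2 } — simplest 1899/1024
BBRBBRBBRBRBB: Left { 0,1,3/2,7/4,29/16,59/32,237/128,949/512,1899/1024 }, Right { 475/256,119/64,15/8,2 } — simplest 3799/2048
BBRBBRBBRBRBBR: Left { 0,1,3/2,7/4,29/16,59/32,237/128,949/512,1899/1024 }, Right { 3799/2048,475/256,119/64,15/8,2 } — simplest 7597/4096
BBRBBRBBRBRBBRB: Left { 0,1,3/2,7/4,29/16,59/32,237/128,949/512,1899/1024,7597/4096 }, Right { 3799/2048,475/256,119/64,15/8,2 } — simplest 15195/8192

15195/8192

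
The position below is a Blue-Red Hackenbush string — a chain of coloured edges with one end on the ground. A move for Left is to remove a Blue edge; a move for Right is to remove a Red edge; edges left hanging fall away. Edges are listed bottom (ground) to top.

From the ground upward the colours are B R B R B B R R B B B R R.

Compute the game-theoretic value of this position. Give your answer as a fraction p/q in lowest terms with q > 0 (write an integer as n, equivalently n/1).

2873/4096

val(B) = { 0 | ∅ } ⇒ 1
val(BR) = { 0 | 1 } ⇒ 1/2
val(BRB) = { 0, 1/2 | 1 } ⇒ 3/4
val(BRBR) = { 0, 1/2 | 3/4, 1 } ⇒ 5/8
val(BRBRB) = { 0, 1/2, 5/8 | 3/4, 1 } ⇒ 11/16
val(BRBRBB) = { 0, 1/2, 5/8, 11/16 | 3/4, 1 } ⇒ 23/32
val(BRBRBBR) = { 0, 1/2, 5/8, 11/16 | 23/32, 3/4, 1 } ⇒ 45/64
val(BRBRBBRR) = { 0, 1/2, 5/8, 11/16 | 45/64, 23/32, 3/4, 1 } ⇒ 89/128
val(BRBRBBRRB) = { 0, 1/2, 5/8, 11/16, 89/128 | 45/64, 23/32, 3/4, 1 } ⇒ 179/256
val(BRBRBBRRBB) = { 0, 1/2, 5/8, 11/16, 89/128, 179/256 | 45/64, 23/32, 3/4, 1 } ⇒ 359/512
val(BRBRBBRRBBB) = { 0, 1/2, 5/8, 11/16, 89/128, 179/256, 359/512 | 45/64, 23/32, 3/4, 1 } ⇒ 719/1024
val(BRBRBBRRBBBR) = { 0, 1/2, 5/8, 11/16, 89/128, 179/256, 359/512 | 719/1024, 45/64, 23/32, 3/4, 1 } ⇒ 1437/2048
val(BRBRBBRRBBBRR) = { 0, 1/2, 5/8, 11/16, 89/128, 179/256, 359/512 | 1437/2048, 719/1024, 45/64, 23/32, 3/4, 1 } ⇒ 2873/4096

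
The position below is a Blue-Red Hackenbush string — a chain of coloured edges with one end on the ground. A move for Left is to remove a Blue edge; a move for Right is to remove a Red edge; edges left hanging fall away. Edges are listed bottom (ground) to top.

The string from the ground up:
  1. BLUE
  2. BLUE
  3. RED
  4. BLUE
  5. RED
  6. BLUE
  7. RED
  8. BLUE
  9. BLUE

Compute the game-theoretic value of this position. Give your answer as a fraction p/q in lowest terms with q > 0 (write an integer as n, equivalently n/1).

Build value(s[:k]) for k = 1..9, string s = BLUE BLUE RED BLUE RED BLUE RED BLUE BLUE.
value(B) = { 0 | none } ⇒ 1
value(BB) = { 0 1 | none } ⇒ 2
value(BBR) = { 0 1 | 2 } ⇒ 3/2
value(BBRB) = { 0 1 3/2 | 2 } ⇒ 7/4
value(BBRBR) = { 0 1 3/2 | 7/4 2 } ⇒ 13/8
value(BBRBRB) = { 0 1 3/2 13/8 | 7/4 2 } ⇒ 27/16
value(BBRBRBR) = { 0 1 3/2 13/8 | 27/16 7/4 2 } ⇒ 53/32
value(BBRBRBRB) = { 0 1 3/2 13/8 53/32 | 27/16 7/4 2 } ⇒ 107/64
value(BBRBRBRBB) = { 0 1 3/2 13/8 53/32 107/64 | 27/16 7/4 2 } ⇒ 215/128

215/128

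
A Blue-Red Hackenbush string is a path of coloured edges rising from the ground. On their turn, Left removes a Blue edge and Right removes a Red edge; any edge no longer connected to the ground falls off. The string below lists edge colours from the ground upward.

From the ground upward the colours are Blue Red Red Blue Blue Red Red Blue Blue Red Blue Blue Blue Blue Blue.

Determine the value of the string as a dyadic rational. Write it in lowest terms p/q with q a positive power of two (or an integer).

6591/16384

Prefix values for Blue Red Red Blue Blue Red Red Blue Blue Red Blue Blue Blue Blue Blue via {L|R} + simplicity:
1 of 15 · B · max L 0 · min R +∞ so 1
2 of 15 · BR · max L 0 · min R 1 so 1/2
3 of 15 · BRR · max L 0 · min R 1/2 so 1/4
4 of 15 · BRRB · max L 1/4 · min R 1/2 so 3/8
5 of 15 · BRRBB · max L 3/8 · min R 1/2 so 7/16
6 of 15 · BRRBBR · max L 3/8 · min R 7/16 so 13/32
7 of 15 · BRRBBRR · max L 3/8 · min R 13/32 so 25/64
8 of 15 · BRRBBRRB · max L 25/64 · min R 13/32 so 51/128
9 of 15 · BRRBBRRBB · max L 51/128 · min R 13/32 so 103/256
10 of 15 · BRRBBRRBBR · max L 51/128 · min R 103/256 so 205/512
11 of 15 · BRRBBRRBBRB · max L 205/512 · min R 103/256 so 411/1024
12 of 15 · BRRBBRRBBRBB · max L 411/1024 · min R 103/256 so 823/2048
13 of 15 · BRRBBRRBBRBBB · max L 823/2048 · min R 103/256 so 1647/4096
14 of 15 · BRRBBRRBBRBBBB · max L 1647/4096 · min R 103/256 so 3295/8192
15 of 15 · BRRBBRRBBRBBBBB · max L 3295/8192 · min R 103/256 so 6591/16384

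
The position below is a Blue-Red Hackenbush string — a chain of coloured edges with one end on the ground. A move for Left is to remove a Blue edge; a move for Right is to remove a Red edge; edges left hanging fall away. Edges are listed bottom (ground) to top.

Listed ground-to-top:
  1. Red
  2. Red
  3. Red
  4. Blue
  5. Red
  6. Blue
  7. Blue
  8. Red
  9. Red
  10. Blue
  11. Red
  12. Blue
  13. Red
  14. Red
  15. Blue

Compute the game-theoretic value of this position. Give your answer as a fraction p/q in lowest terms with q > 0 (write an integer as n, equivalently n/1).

-10669/4096

Prefix values for Red Red Red Blue Red Blue Blue Red Red Blue Red Blue Red Red Blue via {L|R} + simplicity:
edge 1 of 15 (Red): { (no moves) | 0 } ⇒ -1
edge 2 of 15 (Red): { (no moves) | -1; 0 } ⇒ -2
edge 3 of 15 (Red): { (no moves) | -2; -1; 0 } ⇒ -3
edge 4 of 15 (Blue): { -3 | -2; -1; 0 } ⇒ -5/2
edge 5 of 15 (Red): { -3 | -5/2; -2; -1; 0 } ⇒ -11/4
edge 6 of 15 (Blue): { -3; -11/4 | -5/2; -2; -1; 0 } ⇒ -21/8
edge 7 of 15 (Blue): { -3; -11/4; -21/8 | -5/2; -2; -1; 0 } ⇒ -41/16
edge 8 of 15 (Red): { -3; -11/4; -21/8 | -41/16; -5/2; -2; -1; 0 } ⇒ -83/32
edge 9 of 15 (Red): { -3; -11/4; -21/8 | -83/32; -41/16; -5/2; -2; -1; 0 } ⇒ -167/64
edge 10 of 15 (Blue): { -3; -11/4; -21/8; -167/64 | -83/32; -41/16; -5/2; -2; -1; 0 } ⇒ -333/128
edge 11 of 15 (Red): { -3; -11/4; -21/8; -167/64 | -333/128; -83/32; -41/16; -5/2; -2; -1; 0 } ⇒ -667/256
edge 12 of 15 (Blue): { -3; -11/4; -21/8; -167/64; -667/256 | -333/128; -83/32; -41/16; -5/2; -2; -1; 0 } ⇒ -1333/512
edge 13 of 15 (Red): { -3; -11/4; -21/8; -167/64; -667/256 | -1333/512; -333/128; -83/32; -41/16; -5/2; -2; -1; 0 } ⇒ -2667/1024
edge 14 of 15 (Red): { -3; -11/4; -21/8; -167/64; -667/256 | -2667/1024; -1333/512; -333/128; -83/32; -41/16; -5/2; -2; -1; 0 } ⇒ -5335/2048
edge 15 of 15 (Blue): { -3; -11/4; -21/8; -167/64; -667/256; -5335/2048 | -2667/1024; -1333/512; -333/128; -83/32; -41/16; -5/2; -2; -1; 0 } ⇒ -10669/4096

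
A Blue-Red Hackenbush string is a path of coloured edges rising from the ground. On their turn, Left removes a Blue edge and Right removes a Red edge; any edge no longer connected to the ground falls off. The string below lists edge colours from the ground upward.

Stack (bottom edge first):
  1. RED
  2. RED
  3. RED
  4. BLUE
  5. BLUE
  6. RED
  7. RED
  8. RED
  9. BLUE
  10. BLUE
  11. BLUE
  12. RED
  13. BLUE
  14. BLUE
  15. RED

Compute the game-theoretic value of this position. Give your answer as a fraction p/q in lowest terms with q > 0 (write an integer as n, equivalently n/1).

1 of 15 · R · max L −∞ · min R 0 = -1
2 of 15 · RR · max L −∞ · min R -1 = -2
3 of 15 · RRR · max L −∞ · min R -2 = -3
4 of 15 · RRRB · max L -3 · min R -2 = -5/2
5 of 15 · RRRBB · max L -5/2 · min R -2 = -9/4
6 of 15 · RRRBBR · max L -5/2 · min R -9/4 = -19/8
7 of 15 · RRRBBRR · max L -5/2 · min R -19/8 = -39/16
8 of 15 · RRRBBRRR · max L -5/2 · min R -39/16 = -79/32
9 of 15 · RRRBBRRRB · max L -79/32 · min R -39/16 = -157/64
10 of 15 · RRRBBRRRBB · max L -157/64 · min R -39/16 = -313/128
11 of 15 · RRRBBRRRBBB · max L -313/128 · min R -39/16 = -625/256
12 of 15 · RRRBBRRRBBBR · max L -313/128 · min R -625/256 = -1251/512
13 of 15 · RRRBBRRRBBBRB · max L -1251/512 · min R -625/256 = -2501/1024
14 of 15 · RRRBBRRRBBBRBB · max L -2501/1024 · min R -625/256 = -5001/2048
15 of 15 · RRRBBRRRBBBRBBR · max L -2501/1024 · min R -5001/2048 = -10003/4096

-10003/4096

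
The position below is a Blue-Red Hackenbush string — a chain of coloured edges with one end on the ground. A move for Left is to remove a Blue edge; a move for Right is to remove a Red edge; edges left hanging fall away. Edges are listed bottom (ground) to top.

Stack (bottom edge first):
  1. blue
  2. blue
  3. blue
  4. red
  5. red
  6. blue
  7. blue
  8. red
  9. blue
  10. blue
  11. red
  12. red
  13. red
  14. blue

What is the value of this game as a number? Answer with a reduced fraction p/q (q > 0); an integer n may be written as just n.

4963/2048

Prefix values for blue blue blue red red blue blue red blue blue red red red blue via {L|R} + simplicity:
b: Left { 0 }, Right { none } so simplest 1
bb: Left { 0; 1 }, Right { none } so simplest 2
bbb: Left { 0; 1; 2 }, Right { none } so simplest 3
bbbr: Left { 0; 1; 2 }, Right { 3 } so simplest 5/2
bbbrr: Left { 0; 1; 2 }, Right { 5/2; 3 } so simplest 9/4
bbbrrb: Left { 0; 1; 2; 9/4 }, Right { 5/2; 3 } so simplest 19/8
bbbrrbb: Left { 0; 1; 2; 9/4; 19/8 }, Right { 5/2; 3 } so simplest 39/16
bbbrrbbr: Left { 0; 1; 2; 9/4; 19/8 }, Right { 39/16; 5/2; 3 } so simplest 77/32
bbbrrbbrb: Left { 0; 1; 2; 9/4; 19/8; 77/32 }, Right { 39/16; 5/2; 3 } so simplest 155/64
bbbrrbbrbb: Left { 0; 1; 2; 9/4; 19/8; 77/32; 155/64 }, Right { 39/16; 5/2; 3 } so simplest 311/128
bbbrrbbrbbr: Left { 0; 1; 2; 9/4; 19/8; 77/32; 155/64 }, Right { 311/128; 39/16; 5/2; 3 } so simplest 621/256
bbbrrbbrbbrr: Left { 0; 1; 2; 9/4; 19/8; 77/32; 155/64 }, Right { 621/256; 311/128; 39/16; 5/2; 3 } so simplest 1241/512
bbbrrbbrbbrrr: Left { 0; 1; 2; 9/4; 19/8; 77/32; 155/64 }, Right { 1241/512; 621/256; 311/128; 39/16; 5/2; 3 } so simplest 2481/1024
bbbrrbbrbbrrrb: Left { 0; 1; 2; 9/4; 19/8; 77/32; 155/64; 2481/1024 }, Right { 1241/512; 621/256; 311/128; 39/16; 5/2; 3 } so simplest 4963/2048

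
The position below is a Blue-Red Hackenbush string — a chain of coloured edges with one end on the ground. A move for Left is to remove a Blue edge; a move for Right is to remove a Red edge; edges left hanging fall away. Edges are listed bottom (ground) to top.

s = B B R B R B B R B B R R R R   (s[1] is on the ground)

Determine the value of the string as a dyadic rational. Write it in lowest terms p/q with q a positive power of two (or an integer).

B: Left { 0 }, Right { (no moves) } so simplest 1
BB: Left { 0, 1 }, Right { (no moves) } so simplest 2
BBR: Left { 0, 1 }, Right { 2 } so simplest 3/2
BBRB: Left { 0, 1, 3/2 }, Right { 2 } so simplest 7/4
BBRBR: Left { 0, 1, 3/2 }, Right { 7/4, 2 } so simplest 13/8
BBRBRB: Left { 0, 1, 3/2, 13/8 }, Right { 7/4, 2 } so simplest 27/16
BBRBRBB: Left { 0, 1, 3/2, 13/8, 27/16 }, Right { 7/4, 2 } so simplest 55/32
BBRBRBBR: Left { 0, 1, 3/2, 13/8, 27/16 }, Right { 55/32, 7/4, 2 } so simplest 109/64
BBRBRBBRB: Left { 0, 1, 3/2, 13/8, 27/16, 109/64 }, Right { 55/32, 7/4, 2 } so simplest 219/128
BBRBRBBRBB: Left { 0, 1, 3/2, 13/8, 27/16, 109/64, 219/128 }, Right { 55/32, 7/4, 2 } so simplest 439/256
BBRBRBBRBBR: Left { 0, 1, 3/2, 13/8, 27/16, 109/64, 219/128 }, Right { 439/256, 55/32, 7/4, 2 } so simplest 877/512
BBRBRBBRBBRR: Left { 0, 1, 3/2, 13/8, 27/16, 109/64, 219/128 }, Right { 877/512, 439/256, 55/32, 7/4, 2 } so simplest 1753/1024
BBRBRBBRBBRRR: Left { 0, 1, 3/2, 13/8, 27/16, 109/64, 219/128 }, Right { 1753/1024, 877/512, 439/256, 55/32, 7/4, 2 } so simplest 3505/2048
BBRBRBBRBBRRRR: Left { 0, 1, 3/2, 13/8, 27/16, 109/64, 219/128 }, Right { 3505/2048, 1753/1024, 877/512, 439/256, 55/32, 7/4, 2 } so simplest 7009/4096

7009/4096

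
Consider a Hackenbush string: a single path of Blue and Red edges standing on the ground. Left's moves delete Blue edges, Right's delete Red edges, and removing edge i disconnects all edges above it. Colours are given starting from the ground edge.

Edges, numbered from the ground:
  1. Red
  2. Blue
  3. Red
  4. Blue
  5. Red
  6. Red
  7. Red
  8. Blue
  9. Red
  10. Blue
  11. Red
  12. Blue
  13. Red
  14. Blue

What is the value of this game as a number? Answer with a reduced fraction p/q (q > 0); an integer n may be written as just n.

-5973/8192

R: Left { — }, Right { 0 } ⇒ simplest -1
RB: Left { -1 }, Right { 0 } ⇒ simplest -1/2
RBR: Left { -1 }, Right { -1/2; 0 } ⇒ simplest -3/4
RBRB: Left { -1; -3/4 }, Right { -1/2; 0 } ⇒ simplest -5/8
RBRBR: Left { -1; -3/4 }, Right { -5/8; -1/2; 0 } ⇒ simplest -11/16
RBRBRR: Left { -1; -3/4 }, Right { -11/16; -5/8; -1/2; 0 } ⇒ simplest -23/32
RBRBRRR: Left { -1; -3/4 }, Right { -23/32; -11/16; -5/8; -1/2; 0 } ⇒ simplest -47/64
RBRBRRRB: Left { -1; -3/4; -47/64 }, Right { -23/32; -11/16; -5/8; -1/2; 0 } ⇒ simplest -93/128
RBRBRRRBR: Left { -1; -3/4; -47/64 }, Right { -93/128; -23/32; -11/16; -5/8; -1/2; 0 } ⇒ simplest -187/256
RBRBRRRBRB: Left { -1; -3/4; -47/64; -187/256 }, Right { -93/128; -23/32; -11/16; -5/8; -1/2; 0 } ⇒ simplest -373/512
RBRBRRRBRBR: Left { -1; -3/4; -47/64; -187/256 }, Right { -373/512; -93/128; -23/32; -11/16; -5/8; -1/2; 0 } ⇒ simplest -747/1024
RBRBRRRBRBRB: Left { -1; -3/4; -47/64; -187/256; -747/1024 }, Right { -373/512; -93/128; -23/32; -11/16; -5/8; -1/2; 0 } ⇒ simplest -1493/2048
RBRBRRRBRBRBR: Left { -1; -3/4; -47/64; -187/256; -747/1024 }, Right { -1493/2048; -373/512; -93/128; -23/32; -11/16; -5/8; -1/2; 0 } ⇒ simplest -2987/4096
RBRBRRRBRBRBRB: Left { -1; -3/4; -47/64; -187/256; -747/1024; -2987/4096 }, Right { -1493/2048; -373/512; -93/128; -23/32; -11/16; -5/8; -1/2; 0 } ⇒ simplest -5973/8192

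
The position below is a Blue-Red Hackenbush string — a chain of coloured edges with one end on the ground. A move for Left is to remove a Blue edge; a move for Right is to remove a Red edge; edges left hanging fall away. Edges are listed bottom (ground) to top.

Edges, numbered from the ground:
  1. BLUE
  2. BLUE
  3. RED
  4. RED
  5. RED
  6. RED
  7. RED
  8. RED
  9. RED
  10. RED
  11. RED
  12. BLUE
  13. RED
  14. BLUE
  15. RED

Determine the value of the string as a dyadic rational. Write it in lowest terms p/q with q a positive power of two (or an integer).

8213/8192

Prefix values for BLUE BLUE RED RED RED RED RED RED RED RED RED BLUE RED BLUE RED via {L|R} + simplicity:
edge 1 of 15 (BLUE): { 0 | none } ⇒ 1
edge 2 of 15 (BLUE): { 0, 1 | none } ⇒ 2
edge 3 of 15 (RED): { 0, 1 | 2 } ⇒ 3/2
edge 4 of 15 (RED): { 0, 1 | 3/2, 2 } ⇒ 5/4
edge 5 of 15 (RED): { 0, 1 | 5/4, 3/2, 2 } ⇒ 9/8
edge 6 of 15 (RED): { 0, 1 | 9/8, 5/4, 3/2, 2 } ⇒ 17/16
edge 7 of 15 (RED): { 0, 1 | 17/16, 9/8, 5/4, 3/2, 2 } ⇒ 33/32
edge 8 of 15 (RED): { 0, 1 | 33/32, 17/16, 9/8, 5/4, 3/2, 2 } ⇒ 65/64
edge 9 of 15 (RED): { 0, 1 | 65/64, 33/32, 17/16, 9/8, 5/4, 3/2, 2 } ⇒ 129/128
edge 10 of 15 (RED): { 0, 1 | 129/128, 65/64, 33/32, 17/16, 9/8, 5/4, 3/2, 2 } ⇒ 257/256
edge 11 of 15 (RED): { 0, 1 | 257/256, 129/128, 65/64, 33/32, 17/16, 9/8, 5/4, 3/2, 2 } ⇒ 513/512
edge 12 of 15 (BLUE): { 0, 1, 513/512 | 257/256, 129/128, 65/64, 33/32, 17/16, 9/8, 5/4, 3/2, 2 } ⇒ 1027/1024
edge 13 of 15 (RED): { 0, 1, 513/512 | 1027/1024, 257/256, 129/128, 65/64, 33/32, 17/16, 9/8, 5/4, 3/2, 2 } ⇒ 2053/2048
edge 14 of 15 (BLUE): { 0, 1, 513/512, 2053/2048 | 1027/1024, 257/256, 129/128, 65/64, 33/32, 17/16, 9/8, 5/4, 3/2, 2 } ⇒ 4107/4096
edge 15 of 15 (RED): { 0, 1, 513/512, 2053/2048 | 4107/4096, 1027/1024, 257/256, 129/128, 65/64, 33/32, 17/16, 9/8, 5/4, 3/2, 2 } ⇒ 8213/8192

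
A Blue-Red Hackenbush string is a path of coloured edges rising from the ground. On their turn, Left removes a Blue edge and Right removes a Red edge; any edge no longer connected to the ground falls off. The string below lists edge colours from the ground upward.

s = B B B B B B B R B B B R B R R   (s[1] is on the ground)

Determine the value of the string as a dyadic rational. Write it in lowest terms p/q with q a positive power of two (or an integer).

edge 1 of 15 (B): { 0 |  } ⇒ 1
edge 2 of 15 (B): { 0 1 |  } ⇒ 2
edge 3 of 15 (B): { 0 1 2 |  } ⇒ 3
edge 4 of 15 (B): { 0 1 2 3 |  } ⇒ 4
edge 5 of 15 (B): { 0 1 2 3 4 |  } ⇒ 5
edge 6 of 15 (B): { 0 1 2 3 4 5 |  } ⇒ 6
edge 7 of 15 (B): { 0 1 2 3 4 5 6 |  } ⇒ 7
edge 8 of 15 (R): { 0 1 2 3 4 5 6 | 7 } ⇒ 13/2
edge 9 of 15 (B): { 0 1 2 3 4 5 6 13/2 | 7 } ⇒ 27/4
edge 10 of 15 (B): { 0 1 2 3 4 5 6 13/2 27/4 | 7 } ⇒ 55/8
edge 11 of 15 (B): { 0 1 2 3 4 5 6 13/2 27/4 55/8 | 7 } ⇒ 111/16
edge 12 of 15 (R): { 0 1 2 3 4 5 6 13/2 27/4 55/8 | 111/16 7 } ⇒ 221/32
edge 13 of 15 (B): { 0 1 2 3 4 5 6 13/2 27/4 55/8 221/32 | 111/16 7 } ⇒ 443/64
edge 14 of 15 (R): { 0 1 2 3 4 5 6 13/2 27/4 55/8 221/32 | 443/64 111/16 7 } ⇒ 885/128
edge 15 of 15 (R): { 0 1 2 3 4 5 6 13/2 27/4 55/8 221/32 | 885/128 443/64 111/16 7 } ⇒ 1769/256

1769/256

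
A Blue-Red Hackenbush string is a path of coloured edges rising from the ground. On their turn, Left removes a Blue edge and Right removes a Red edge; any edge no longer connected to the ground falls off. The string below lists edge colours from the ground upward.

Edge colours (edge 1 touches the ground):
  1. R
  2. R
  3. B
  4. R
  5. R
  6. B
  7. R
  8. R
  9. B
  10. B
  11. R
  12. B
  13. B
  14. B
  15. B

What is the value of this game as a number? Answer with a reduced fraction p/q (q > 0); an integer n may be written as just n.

Build G(s[:k]) for k = 1..15, string s = R R B R R B R R B B R B B B B.
G_1 [R]  L=[(no moves)]  R=[0]  → -1
G_2 [RR]  L=[(no moves)]  R=[-1, 0]  → -2
G_3 [RRB]  L=[-2]  R=[-1, 0]  → -3/2
G_4 [RRBR]  L=[-2]  R=[-3/2, -1, 0]  → -7/4
G_5 [RRBRR]  L=[-2]  R=[-7/4, -3/2, -1, 0]  → -15/8
G_6 [RRBRRB]  L=[-2, -15/8]  R=[-7/4, -3/2, -1, 0]  → -29/16
G_7 [RRBRRBR]  L=[-2, -15/8]  R=[-29/16, -7/4, -3/2, -1, 0]  → -59/32
G_8 [RRBRRBRR]  L=[-2, -15/8]  R=[-59/32, -29/16, -7/4, -3/2, -1, 0]  → -119/64
G_9 [RRBRRBRRB]  L=[-2, -15/8, -119/64]  R=[-59/32, -29/16, -7/4, -3/2, -1, 0]  → -237/128
G_10 [RRBRRBRRBB]  L=[-2, -15/8, -119/64, -237/128]  R=[-59/32, -29/16, -7/4, -3/2, -1, 0]  → -473/256
G_11 [RRBRRBRRBBR]  L=[-2, -15/8, -119/64, -237/128]  R=[-473/256, -59/32, -29/16, -7/4, -3/2, -1, 0]  → -947/512
G_12 [RRBRRBRRBBRB]  L=[-2, -15/8, -119/64, -237/128, -947/512]  R=[-473/256, -59/32, -29/16, -7/4, -3/2, -1, 0]  → -1893/1024
G_13 [RRBRRBRRBBRBB]  L=[-2, -15/8, -119/64, -237/128, -947/512, -1893/1024]  R=[-473/256, -59/32, -29/16, -7/4, -3/2, -1, 0]  → -3785/2048
G_14 [RRBRRBRRBBRBBB]  L=[-2, -15/8, -119/64, -237/128, -947/512, -1893/1024, -3785/2048]  R=[-473/256, -59/32, -29/16, -7/4, -3/2, -1, 0]  → -7569/4096
G_15 [RRBRRBRRBBRBBBB]  L=[-2, -15/8, -119/64, -237/128, -947/512, -1893/1024, -3785/2048, -7569/4096]  R=[-473/256, -59/32, -29/16, -7/4, -3/2, -1, 0]  → -15137/8192

-15137/8192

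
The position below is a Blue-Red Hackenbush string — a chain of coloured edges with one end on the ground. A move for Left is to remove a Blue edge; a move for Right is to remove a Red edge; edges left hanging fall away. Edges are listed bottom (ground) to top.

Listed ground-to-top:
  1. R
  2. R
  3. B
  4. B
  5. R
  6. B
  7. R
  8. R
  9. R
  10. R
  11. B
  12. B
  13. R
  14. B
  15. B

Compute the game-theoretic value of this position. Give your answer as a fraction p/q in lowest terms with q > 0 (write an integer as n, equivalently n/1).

Recurse on prefixes of the 15-edge string R R B B R B R R R R B B R B B:
val_1 [R]  L=[·]  R=[0]  gives -1
val_2 [RR]  L=[·]  R=[-1,0]  gives -2
val_3 [RRB]  L=[-2]  R=[-1,0]  gives -3/2
val_4 [RRBB]  L=[-2,-3/2]  R=[-1,0]  gives -5/4
val_5 [RRBBR]  L=[-2,-3/2]  R=[-5/4,-1,0]  gives -11/8
val_6 [RRBBRB]  L=[-2,-3/2,-11/8]  R=[-5/4,-1,0]  gives -21/16
val_7 [RRBBRBR]  L=[-2,-3/2,-11/8]  R=[-21/16,-5/4,-1,0]  gives -43/32
val_8 [RRBBRBRR]  L=[-2,-3/2,-11/8]  R=[-43/32,-21/16,-5/4,-1,0]  gives -87/64
val_9 [RRBBRBRRR]  L=[-2,-3/2,-11/8]  R=[-87/64,-43/32,-21/16,-5/4,-1,0]  gives -175/128
val_10 [RRBBRBRRRR]  L=[-2,-3/2,-11/8]  R=[-175/128,-87/64,-43/32,-21/16,-5/4,-1,0]  gives -351/256
val_11 [RRBBRBRRRRB]  L=[-2,-3/2,-11/8,-351/256]  R=[-175/128,-87/64,-43/32,-21/16,-5/4,-1,0]  gives -701/512
val_12 [RRBBRBRRRRBB]  L=[-2,-3/2,-11/8,-351/256,-701/512]  R=[-175/128,-87/64,-43/32,-21/16,-5/4,-1,0]  gives -1401/1024
val_13 [RRBBRBRRRRBBR]  L=[-2,-3/2,-11/8,-351/256,-701/512]  R=[-1401/1024,-175/128,-87/64,-43/32,-21/16,-5/4,-1,0]  gives -2803/2048
val_14 [RRBBRBRRRRBBRB]  L=[-2,-3/2,-11/8,-351/256,-701/512,-2803/2048]  R=[-1401/1024,-175/128,-87/64,-43/32,-21/16,-5/4,-1,0]  gives -5605/4096
val_15 [RRBBRBRRRRBBRBB]  L=[-2,-3/2,-11/8,-351/256,-701/512,-2803/2048,-5605/4096]  R=[-1401/1024,-175/128,-87/64,-43/32,-21/16,-5/4,-1,0]  gives -11209/8192

-11209/8192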